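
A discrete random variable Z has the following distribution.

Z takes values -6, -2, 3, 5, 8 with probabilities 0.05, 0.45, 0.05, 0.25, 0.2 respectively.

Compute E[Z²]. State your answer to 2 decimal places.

E[Z²] = (-6)²(0.05) + (-2)²(0.45) + (3)²(0.05) + (5)²(0.25) + (8)²(0.2) = 23.1

23.10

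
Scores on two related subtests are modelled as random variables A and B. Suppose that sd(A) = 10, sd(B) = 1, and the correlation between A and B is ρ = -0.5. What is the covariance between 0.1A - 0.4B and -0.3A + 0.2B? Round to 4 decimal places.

-3.7800

Var(A) = (10)² = 100;  Var(B) = (1)² = 1
Cov(A,B) = ρ·sd(A)·sd(B) = -0.5·10·1 = -5
Cov(0.1A - 0.4B, -0.3A + 0.2B) = (0.1)(-0.3)Var(A) + (-0.4)(0.2)Var(B) + [(0.1)(0.2) + (-0.4)(-0.3)]Cov(A,B)
= -0.03·100 + -0.08·1 + 0.14·-5 = -3.78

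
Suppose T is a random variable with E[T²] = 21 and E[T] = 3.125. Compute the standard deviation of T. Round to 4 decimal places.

3.3518

var(T) = 21 − (3.125)² = 11.234375
σ(T) = √11.234375 ≈ 3.3518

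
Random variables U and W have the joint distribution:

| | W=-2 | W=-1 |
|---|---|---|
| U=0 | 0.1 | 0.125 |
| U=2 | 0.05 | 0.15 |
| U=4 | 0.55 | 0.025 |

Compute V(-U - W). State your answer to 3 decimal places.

2.100

E[U] = 2.7,  E[W] = -1.7,  E[UW] = -5
V(U) = 10 − (2.7)² = 2.71;  V(W) = 3.1 − (-1.7)² = 0.21
Cov(U,W) = -5 − (2.7)(-1.7) = -0.41
V(-U - W) = (-1)²·2.71 + (-1)²·0.21 + 2·(-1)·(-1)·-0.41 = 2.1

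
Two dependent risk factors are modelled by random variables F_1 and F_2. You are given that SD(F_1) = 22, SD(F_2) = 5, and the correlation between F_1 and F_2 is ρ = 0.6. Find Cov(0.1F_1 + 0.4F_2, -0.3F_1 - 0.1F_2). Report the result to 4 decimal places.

var(F_1) = (22)² = 484;  var(F_2) = (5)² = 25
Cov(F_1,F_2) = ρ·SD(F_1)·SD(F_2) = 0.6·22·5 = 66
Cov(0.1F_1 + 0.4F_2, -0.3F_1 - 0.1F_2) = (0.1)(-0.3)var(F_1) + (0.4)(-0.1)var(F_2) + [(0.1)(-0.1) + (0.4)(-0.3)]Cov(F_1,F_2)
= -0.03·484 + -0.04·25 + -0.13·66 = -24.1

-24.1000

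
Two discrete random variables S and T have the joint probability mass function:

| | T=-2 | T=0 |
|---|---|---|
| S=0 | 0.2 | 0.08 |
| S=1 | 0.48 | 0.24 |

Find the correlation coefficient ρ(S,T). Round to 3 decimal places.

E[S] = 0.72,  E[T] = -1.36
E[ST] = -0.96
Cov(S,T) = E[ST] − E[S]E[T] = -0.96 − (0.72)(-1.36) = 0.0192
Var(S) = 0.2016,  Var(T) = 0.8704
ρ = 0.0192 / √(0.2016·0.8704) ≈ 0.046

0.046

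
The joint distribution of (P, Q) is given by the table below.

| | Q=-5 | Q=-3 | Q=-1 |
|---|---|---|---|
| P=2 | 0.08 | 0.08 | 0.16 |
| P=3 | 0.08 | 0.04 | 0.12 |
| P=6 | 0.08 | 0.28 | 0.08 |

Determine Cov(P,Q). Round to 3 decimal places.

E[P] = 4,  E[Q] = -2.76
E[PQ] = -11.44
Cov(P,Q) = E[PQ] − E[P]E[Q] = -11.44 − (4)(-2.76) = -0.4

-0.400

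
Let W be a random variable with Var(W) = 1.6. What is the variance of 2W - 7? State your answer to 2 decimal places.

6.40

Var(2W - 7) = (2)²·Var(W) = 4·1.6 = 6.4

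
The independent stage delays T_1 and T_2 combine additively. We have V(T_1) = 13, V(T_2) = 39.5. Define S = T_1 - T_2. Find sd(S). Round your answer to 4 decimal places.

By independence, V(S) = (1)²V(T_1) + (-1)²V(T_2)
= (1)²·13 + (-1)²·39.5 = 52.5
sd(S) = √52.5 ≈ 7.2457

7.2457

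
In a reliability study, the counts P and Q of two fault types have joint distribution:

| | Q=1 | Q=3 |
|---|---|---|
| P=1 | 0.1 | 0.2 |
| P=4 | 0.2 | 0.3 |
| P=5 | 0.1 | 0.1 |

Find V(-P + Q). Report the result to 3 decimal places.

E[P] = 3.3,  E[Q] = 2.2,  E[PQ] = 7.1
V(P) = 13.3 − (3.3)² = 2.41;  V(Q) = 5.8 − (2.2)² = 0.96
cov(P,Q) = 7.1 − (3.3)(2.2) = -0.16
V(-P + Q) = (-1)²·2.41 + (1)²·0.96 + 2·(-1)·(1)·-0.16 = 3.69

3.690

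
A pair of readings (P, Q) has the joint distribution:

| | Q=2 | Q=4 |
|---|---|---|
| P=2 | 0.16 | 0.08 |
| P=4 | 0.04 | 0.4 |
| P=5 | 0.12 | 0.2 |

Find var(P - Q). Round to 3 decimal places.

1.530

E[P] = 3.84,  E[Q] = 3.36,  E[PQ] = 13.2
var(P) = 16 − (3.84)² = 1.2544;  var(Q) = 12.16 − (3.36)² = 0.8704
cov(P,Q) = 13.2 − (3.84)(3.36) = 0.2976
var(P - Q) = (1)²·1.2544 + (-1)²·0.8704 + 2·(1)·(-1)·0.2976 = 1.5296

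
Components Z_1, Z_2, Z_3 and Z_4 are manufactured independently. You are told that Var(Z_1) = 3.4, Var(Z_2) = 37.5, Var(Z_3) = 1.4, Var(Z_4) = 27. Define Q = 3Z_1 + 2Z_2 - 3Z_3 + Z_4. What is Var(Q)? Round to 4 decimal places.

By independence, Var(Q) = (3)²Var(Z_1) + (2)²Var(Z_2) + (-3)²Var(Z_3) + (1)²Var(Z_4)
= (3)²·3.4 + (2)²·37.5 + (-3)²·1.4 + (1)²·27 = 220.2

220.2000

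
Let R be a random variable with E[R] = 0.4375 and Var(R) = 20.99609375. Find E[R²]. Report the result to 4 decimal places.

21.1875

E[R²] = Var(R) + (E[R])² = 20.99609375 + (0.4375)² = 21.1875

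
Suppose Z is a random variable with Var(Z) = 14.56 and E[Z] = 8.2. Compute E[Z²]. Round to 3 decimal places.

81.800

E[Z²] = Var(Z) + (E[Z])² = 14.56 + (8.2)² = 81.8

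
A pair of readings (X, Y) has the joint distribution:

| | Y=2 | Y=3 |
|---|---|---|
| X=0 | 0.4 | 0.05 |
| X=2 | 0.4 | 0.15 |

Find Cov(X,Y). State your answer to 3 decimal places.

0.080

E[X] = 1.1,  E[Y] = 2.2
E[XY] = 2.5
Cov(X,Y) = E[XY] − E[X]E[Y] = 2.5 − (1.1)(2.2) = 0.08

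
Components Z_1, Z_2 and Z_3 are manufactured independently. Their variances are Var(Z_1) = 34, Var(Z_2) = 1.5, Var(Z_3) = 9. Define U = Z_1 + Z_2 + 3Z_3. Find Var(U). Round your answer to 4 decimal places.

116.5000

By independence, Var(U) = (1)²Var(Z_1) + (1)²Var(Z_2) + (3)²Var(Z_3)
= (1)²·34 + (1)²·1.5 + (3)²·9 = 116.5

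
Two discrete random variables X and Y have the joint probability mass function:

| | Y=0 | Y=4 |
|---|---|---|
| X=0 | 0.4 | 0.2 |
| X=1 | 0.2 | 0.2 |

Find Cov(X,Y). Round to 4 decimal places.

0.1600

E[X] = 0.4,  E[Y] = 1.6
E[XY] = 0.8
Cov(X,Y) = E[XY] − E[X]E[Y] = 0.8 − (0.4)(1.6) = 0.16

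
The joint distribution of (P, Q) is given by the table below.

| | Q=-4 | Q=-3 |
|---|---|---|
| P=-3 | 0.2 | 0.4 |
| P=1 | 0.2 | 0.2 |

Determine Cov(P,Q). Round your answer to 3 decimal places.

-0.160

E[P] = -1.4,  E[Q] = -3.4
E[PQ] = 4.6
Cov(P,Q) = E[PQ] − E[P]E[Q] = 4.6 − (-1.4)(-3.4) = -0.16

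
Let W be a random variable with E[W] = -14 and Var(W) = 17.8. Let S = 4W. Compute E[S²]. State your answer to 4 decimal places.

3420.8000

E[4W] = 4·-14 = -56
Var(4W) = (4)²·17.8 = 284.8
E[S²] = Var(S) + (E[S])² = 284.8 + (-56)² = 3420.8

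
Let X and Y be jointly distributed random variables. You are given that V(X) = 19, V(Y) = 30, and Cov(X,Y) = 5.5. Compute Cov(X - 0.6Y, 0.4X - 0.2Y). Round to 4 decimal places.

8.7800

Cov(X - 0.6Y, 0.4X - 0.2Y) = (1)(0.4)V(X) + (-0.6)(-0.2)V(Y) + [(1)(-0.2) + (-0.6)(0.4)]Cov(X,Y)
= 0.4·19 + 0.12·30 + -0.44·5.5 = 8.78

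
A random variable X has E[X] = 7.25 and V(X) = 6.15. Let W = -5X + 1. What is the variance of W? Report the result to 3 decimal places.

153.750

V(-5X + 1) = (-5)²·V(X) = 25·6.15 = 153.75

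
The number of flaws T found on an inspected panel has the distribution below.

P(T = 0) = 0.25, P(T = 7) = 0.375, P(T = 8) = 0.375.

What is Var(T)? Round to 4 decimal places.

10.7344

E[T] = (0)(0.25) + (7)(0.375) + (8)(0.375) = 5.625
E[T²] = (0)²(0.25) + (7)²(0.375) + (8)²(0.375) = 42.375
Var(T) = E[T²] − (E[T])² = 42.375 − (5.625)² = 10.734375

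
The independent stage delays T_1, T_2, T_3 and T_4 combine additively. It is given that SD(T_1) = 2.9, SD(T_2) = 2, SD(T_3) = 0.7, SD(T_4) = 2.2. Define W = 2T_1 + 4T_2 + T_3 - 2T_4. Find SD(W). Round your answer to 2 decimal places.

10.84

var(T_1) = 8.41, var(T_2) = 4, var(T_3) = 0.49, var(T_4) = 4.84
By independence, var(W) = (2)²var(T_1) + (4)²var(T_2) + (1)²var(T_3) + (-2)²var(T_4)
= (2)²·8.41 + (4)²·4 + (1)²·0.49 + (-2)²·4.84 = 117.49
SD(W) = √117.49 ≈ 10.84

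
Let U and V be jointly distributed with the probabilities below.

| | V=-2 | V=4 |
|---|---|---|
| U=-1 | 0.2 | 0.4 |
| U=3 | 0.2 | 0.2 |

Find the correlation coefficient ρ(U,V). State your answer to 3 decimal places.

-0.167

E[U] = 0.6,  E[V] = 1.6
E[UV] = 0
Cov(U,V) = E[UV] − E[U]E[V] = 0 − (0.6)(1.6) = -0.96
Var(U) = 3.84,  Var(V) = 8.64
ρ = -0.96 / √(3.84·8.64) ≈ -0.167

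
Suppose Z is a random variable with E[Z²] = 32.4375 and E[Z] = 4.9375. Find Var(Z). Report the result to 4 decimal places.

8.0586

Var(Z) = 32.4375 − (4.9375)² = 8.05859375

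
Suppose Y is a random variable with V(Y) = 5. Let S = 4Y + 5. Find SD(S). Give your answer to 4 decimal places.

V(4Y + 5) = (4)²·5 = 80
SD(S) = √80 ≈ 8.9443

8.9443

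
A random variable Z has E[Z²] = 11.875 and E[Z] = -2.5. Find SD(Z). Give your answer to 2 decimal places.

var(Z) = 11.875 − (-2.5)² = 5.625
SD(Z) = √5.625 ≈ 2.37

2.37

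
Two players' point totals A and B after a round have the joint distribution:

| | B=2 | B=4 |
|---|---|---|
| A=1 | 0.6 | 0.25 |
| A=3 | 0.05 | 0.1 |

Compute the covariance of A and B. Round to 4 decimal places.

0.1900

E[A] = 1.3,  E[B] = 2.7
E[AB] = 3.7
Cov(A,B) = E[AB] − E[A]E[B] = 3.7 − (1.3)(2.7) = 0.19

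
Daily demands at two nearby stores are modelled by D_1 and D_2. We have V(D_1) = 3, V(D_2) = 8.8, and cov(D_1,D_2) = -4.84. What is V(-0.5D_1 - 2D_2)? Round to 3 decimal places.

26.270

V(-0.5D_1 - 2D_2) = (-0.5)²·V(D_1) + (-2)²·V(D_2) + 2·(-0.5)·(-2)·cov(D_1,D_2)
= 0.25·3 + 4·8.8 + 2·-4.84 = 26.27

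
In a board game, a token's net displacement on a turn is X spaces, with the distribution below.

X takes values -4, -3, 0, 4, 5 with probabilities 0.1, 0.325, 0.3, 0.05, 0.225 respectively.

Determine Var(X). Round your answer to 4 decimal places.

E[X] = (-4)(0.1) + (-3)(0.325) + (0)(0.3) + (4)(0.05) + (5)(0.225) = -0.05
E[X²] = (-4)²(0.1) + (-3)²(0.325) + (0)²(0.3) + (4)²(0.05) + (5)²(0.225) = 10.95
Var(X) = E[X²] − (E[X])² = 10.95 − (-0.05)² = 10.9475

10.9475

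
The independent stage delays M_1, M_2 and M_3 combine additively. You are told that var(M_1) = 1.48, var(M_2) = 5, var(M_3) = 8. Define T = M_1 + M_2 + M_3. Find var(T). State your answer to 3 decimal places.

By independence, var(T) = (1)²var(M_1) + (1)²var(M_2) + (1)²var(M_3)
= (1)²·1.48 + (1)²·5 + (1)²·8 = 14.48

14.480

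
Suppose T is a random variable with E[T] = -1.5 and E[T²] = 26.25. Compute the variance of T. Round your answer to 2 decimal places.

24.00

Var(T) = 26.25 − (-1.5)² = 24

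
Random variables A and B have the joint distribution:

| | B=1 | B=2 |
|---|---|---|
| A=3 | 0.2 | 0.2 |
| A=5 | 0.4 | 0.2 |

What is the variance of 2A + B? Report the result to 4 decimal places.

E[A] = 4.2,  E[B] = 1.4,  E[AB] = 5.8
V(A) = 18.6 − (4.2)² = 0.96;  V(B) = 2.2 − (1.4)² = 0.24
Cov(A,B) = 5.8 − (4.2)(1.4) = -0.08
V(2A + B) = (2)²·0.96 + (1)²·0.24 + 2·(2)·(1)·-0.08 = 3.76

3.7600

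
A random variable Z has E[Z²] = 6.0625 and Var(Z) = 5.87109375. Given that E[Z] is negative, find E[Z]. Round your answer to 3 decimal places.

(E[Z])² = E[Z²] − Var(Z) = 6.0625 − 5.87109375 = 0.19140625
E[Z] = −√0.19140625 = -0.4375

-0.438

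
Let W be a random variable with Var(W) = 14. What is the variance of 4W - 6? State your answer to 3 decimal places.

Var(4W - 6) = (4)²·Var(W) = 16·14 = 224

224.000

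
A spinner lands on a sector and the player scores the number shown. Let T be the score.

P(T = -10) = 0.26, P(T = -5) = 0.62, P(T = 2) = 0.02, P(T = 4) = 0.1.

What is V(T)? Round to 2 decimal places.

E[T] = (-10)(0.26) + (-5)(0.62) + (2)(0.02) + (4)(0.1) = -5.26
E[T²] = (-10)²(0.26) + (-5)²(0.62) + (2)²(0.02) + (4)²(0.1) = 43.18
V(T) = E[T²] − (E[T])² = 43.18 − (-5.26)² = 15.5124

15.51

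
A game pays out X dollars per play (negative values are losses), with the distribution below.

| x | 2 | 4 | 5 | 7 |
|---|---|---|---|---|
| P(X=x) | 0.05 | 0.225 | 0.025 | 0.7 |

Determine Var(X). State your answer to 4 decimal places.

2.4244

E[X] = (2)(0.05) + (4)(0.225) + (5)(0.025) + (7)(0.7) = 6.025
E[X²] = (2)²(0.05) + (4)²(0.225) + (5)²(0.025) + (7)²(0.7) = 38.725
Var(X) = E[X²] − (E[X])² = 38.725 − (6.025)² = 2.424375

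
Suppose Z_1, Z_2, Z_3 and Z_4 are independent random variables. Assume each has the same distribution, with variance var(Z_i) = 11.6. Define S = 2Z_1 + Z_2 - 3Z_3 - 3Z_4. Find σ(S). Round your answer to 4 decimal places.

By independence, var(S) = (2)²var(Z_1) + (1)²var(Z_2) + (-3)²var(Z_3) + (-3)²var(Z_4)
= (2)²·11.6 + (1)²·11.6 + (-3)²·11.6 + (-3)²·11.6 = 266.8
σ(S) = √266.8 ≈ 16.3340

16.3340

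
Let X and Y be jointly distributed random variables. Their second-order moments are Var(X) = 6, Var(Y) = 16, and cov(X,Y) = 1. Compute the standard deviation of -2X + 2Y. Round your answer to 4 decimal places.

8.9443

Var(-2X + 2Y) = (-2)²·Var(X) + (2)²·Var(Y) + 2·(-2)·(2)·cov(X,Y)
= 4·6 + 4·16 + -8·1 = 80
SD(-2X + 2Y) = √80 ≈ 8.9443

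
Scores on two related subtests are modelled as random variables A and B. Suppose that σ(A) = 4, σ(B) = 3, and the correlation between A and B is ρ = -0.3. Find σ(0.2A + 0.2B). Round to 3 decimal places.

V(A) = (4)² = 16;  V(B) = (3)² = 9
cov(A,B) = ρ·σ(A)·σ(B) = -0.3·4·3 = -3.6
V(0.2A + 0.2B) = (0.2)²·V(A) + (0.2)²·V(B) + 2·(0.2)·(0.2)·cov(A,B)
= 0.04·16 + 0.04·9 + 0.08·-3.6 = 0.712
σ(0.2A + 0.2B) = √0.712 ≈ 0.844

0.844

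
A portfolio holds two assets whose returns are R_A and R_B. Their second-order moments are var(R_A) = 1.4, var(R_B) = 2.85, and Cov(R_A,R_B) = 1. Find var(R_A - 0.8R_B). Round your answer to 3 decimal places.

1.624

var(R_A - 0.8R_B) = (1)²·var(R_A) + (-0.8)²·var(R_B) + 2·(1)·(-0.8)·Cov(R_A,R_B)
= 1·1.4 + 0.64·2.85 + -1.6·1 = 1.624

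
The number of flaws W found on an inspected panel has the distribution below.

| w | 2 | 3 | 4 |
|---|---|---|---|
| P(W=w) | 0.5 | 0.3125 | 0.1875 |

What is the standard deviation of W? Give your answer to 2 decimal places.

E[W] = (2)(0.5) + (3)(0.3125) + (4)(0.1875) = 2.6875
E[W²] = (2)²(0.5) + (3)²(0.3125) + (4)²(0.1875) = 7.8125
var(W) = E[W²] − (E[W])² = 7.8125 − (2.6875)² = 0.58984375
SD(W) = √0.58984375 ≈ 0.77

0.77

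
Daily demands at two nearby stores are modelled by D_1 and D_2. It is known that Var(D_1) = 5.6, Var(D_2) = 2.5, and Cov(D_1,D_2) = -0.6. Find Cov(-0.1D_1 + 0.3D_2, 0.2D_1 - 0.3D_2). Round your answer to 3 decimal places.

-0.391

Cov(-0.1D_1 + 0.3D_2, 0.2D_1 - 0.3D_2) = (-0.1)(0.2)Var(D_1) + (0.3)(-0.3)Var(D_2) + [(-0.1)(-0.3) + (0.3)(0.2)]Cov(D_1,D_2)
= -0.02·5.6 + -0.09·2.5 + 0.09·-0.6 = -0.391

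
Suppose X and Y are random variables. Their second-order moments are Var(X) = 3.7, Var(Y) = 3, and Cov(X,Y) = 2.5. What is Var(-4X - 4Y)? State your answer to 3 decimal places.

Var(-4X - 4Y) = (-4)²·Var(X) + (-4)²·Var(Y) + 2·(-4)·(-4)·Cov(X,Y)
= 16·3.7 + 16·3 + 32·2.5 = 187.2

187.200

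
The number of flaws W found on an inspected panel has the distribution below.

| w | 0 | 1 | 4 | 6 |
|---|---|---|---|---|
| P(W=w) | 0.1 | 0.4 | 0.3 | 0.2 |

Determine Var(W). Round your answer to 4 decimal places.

E[W] = (0)(0.1) + (1)(0.4) + (4)(0.3) + (6)(0.2) = 2.8
E[W²] = (0)²(0.1) + (1)²(0.4) + (4)²(0.3) + (6)²(0.2) = 12.4
Var(W) = E[W²] − (E[W])² = 12.4 − (2.8)² = 4.56

4.5600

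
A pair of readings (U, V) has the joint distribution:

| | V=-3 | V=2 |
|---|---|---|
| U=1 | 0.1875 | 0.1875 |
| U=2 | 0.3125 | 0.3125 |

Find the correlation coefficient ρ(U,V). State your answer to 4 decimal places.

0.0000

E[U] = 1.625,  E[V] = -0.5
E[UV] = -0.8125
Cov(U,V) = E[UV] − E[U]E[V] = -0.8125 − (1.625)(-0.5) = 0
Var(U) = 0.234375,  Var(V) = 6.25
ρ = 0 / √(0.234375·6.25) ≈ 0.0000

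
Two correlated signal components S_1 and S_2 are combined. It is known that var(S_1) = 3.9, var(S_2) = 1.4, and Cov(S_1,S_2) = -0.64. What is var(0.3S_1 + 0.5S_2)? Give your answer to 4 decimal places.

0.5090

var(0.3S_1 + 0.5S_2) = (0.3)²·var(S_1) + (0.5)²·var(S_2) + 2·(0.3)·(0.5)·Cov(S_1,S_2)
= 0.09·3.9 + 0.25·1.4 + 0.3·-0.64 = 0.509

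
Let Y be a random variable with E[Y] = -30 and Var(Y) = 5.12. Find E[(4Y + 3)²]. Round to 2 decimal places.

13770.92

E[4Y + 3] = 4·-30 + 3 = -117
Var(4Y + 3) = (4)²·5.12 = 81.92
E[(4Y + 3)²] = Var((4Y + 3)) + (E[(4Y + 3)])² = 81.92 + (-117)² = 13770.92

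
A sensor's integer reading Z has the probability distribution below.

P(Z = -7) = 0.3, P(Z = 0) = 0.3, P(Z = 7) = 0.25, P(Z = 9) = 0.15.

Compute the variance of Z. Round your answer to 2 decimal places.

38.10

E[Z] = (-7)(0.3) + (0)(0.3) + (7)(0.25) + (9)(0.15) = 1
E[Z²] = (-7)²(0.3) + (0)²(0.3) + (7)²(0.25) + (9)²(0.15) = 39.1
Var(Z) = E[Z²] − (E[Z])² = 39.1 − (1)² = 38.1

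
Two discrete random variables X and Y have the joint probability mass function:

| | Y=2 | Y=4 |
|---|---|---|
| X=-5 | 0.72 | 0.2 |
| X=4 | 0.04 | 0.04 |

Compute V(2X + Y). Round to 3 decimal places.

E[X] = -4.28,  E[Y] = 2.48,  E[XY] = -10.24
V(X) = 24.28 − (-4.28)² = 5.9616;  V(Y) = 6.88 − (2.48)² = 0.7296
cov(X,Y) = -10.24 − (-4.28)(2.48) = 0.3744
V(2X + Y) = (2)²·5.9616 + (1)²·0.7296 + 2·(2)·(1)·0.3744 = 26.0736

26.074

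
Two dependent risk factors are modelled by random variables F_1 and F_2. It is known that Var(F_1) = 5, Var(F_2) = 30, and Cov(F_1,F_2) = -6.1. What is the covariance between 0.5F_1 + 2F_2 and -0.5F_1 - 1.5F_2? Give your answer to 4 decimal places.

Cov(0.5F_1 + 2F_2, -0.5F_1 - 1.5F_2) = (0.5)(-0.5)Var(F_1) + (2)(-1.5)Var(F_2) + [(0.5)(-1.5) + (2)(-0.5)]Cov(F_1,F_2)
= -0.25·5 + -3·30 + -1.75·-6.1 = -80.575

-80.5750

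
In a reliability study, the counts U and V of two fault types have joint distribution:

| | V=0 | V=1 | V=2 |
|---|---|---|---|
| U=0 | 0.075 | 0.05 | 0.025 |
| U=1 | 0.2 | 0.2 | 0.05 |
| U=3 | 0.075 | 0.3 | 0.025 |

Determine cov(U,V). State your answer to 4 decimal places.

E[U] = 1.65,  E[V] = 0.75
E[UV] = 1.35
cov(U,V) = E[UV] − E[U]E[V] = 1.35 − (1.65)(0.75) = 0.1125

0.1125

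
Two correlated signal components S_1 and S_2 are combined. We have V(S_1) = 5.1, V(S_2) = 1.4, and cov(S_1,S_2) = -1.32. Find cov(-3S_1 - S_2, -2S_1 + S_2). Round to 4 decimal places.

cov(-3S_1 - S_2, -2S_1 + S_2) = (-3)(-2)V(S_1) + (-1)(1)V(S_2) + [(-3)(1) + (-1)(-2)]cov(S_1,S_2)
= 6·5.1 + -1·1.4 + -1·-1.32 = 30.52

30.5200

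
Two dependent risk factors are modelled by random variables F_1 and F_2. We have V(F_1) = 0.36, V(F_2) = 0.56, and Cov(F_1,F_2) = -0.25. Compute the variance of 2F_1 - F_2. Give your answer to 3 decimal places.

V(2F_1 - F_2) = (2)²·V(F_1) + (-1)²·V(F_2) + 2·(2)·(-1)·Cov(F_1,F_2)
= 4·0.36 + 1·0.56 + -4·-0.25 = 3

3.000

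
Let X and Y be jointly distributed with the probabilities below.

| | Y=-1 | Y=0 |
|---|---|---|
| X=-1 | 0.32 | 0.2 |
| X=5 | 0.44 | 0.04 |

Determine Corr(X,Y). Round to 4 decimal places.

E[X] = 1.88,  E[Y] = -0.76
E[XY] = -1.88
cov(X,Y) = E[XY] − E[X]E[Y] = -1.88 − (1.88)(-0.76) = -0.4512
Var(X) = 8.9856,  Var(Y) = 0.1824
ρ = -0.4512 / √(8.9856·0.1824) ≈ -0.3524

-0.3524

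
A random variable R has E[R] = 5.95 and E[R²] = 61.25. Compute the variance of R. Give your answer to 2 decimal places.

25.85

var(R) = 61.25 − (5.95)² = 25.8475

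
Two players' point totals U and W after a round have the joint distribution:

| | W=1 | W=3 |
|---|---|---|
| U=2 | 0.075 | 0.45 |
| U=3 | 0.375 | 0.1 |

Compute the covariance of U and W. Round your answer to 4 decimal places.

E[U] = 2.475,  E[W] = 2.1
E[UW] = 4.875
Cov(U,W) = E[UW] − E[U]E[W] = 4.875 − (2.475)(2.1) = -0.3225

-0.3225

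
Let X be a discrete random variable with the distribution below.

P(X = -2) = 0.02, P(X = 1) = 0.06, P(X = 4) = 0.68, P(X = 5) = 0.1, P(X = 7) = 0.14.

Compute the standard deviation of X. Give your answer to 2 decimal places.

1.60

E[X] = (-2)(0.02) + (1)(0.06) + (4)(0.68) + (5)(0.1) + (7)(0.14) = 4.22
E[X²] = (-2)²(0.02) + (1)²(0.06) + (4)²(0.68) + (5)²(0.1) + (7)²(0.14) = 20.38
Var(X) = E[X²] − (E[X])² = 20.38 − (4.22)² = 2.5716
sd(X) = √2.5716 ≈ 1.60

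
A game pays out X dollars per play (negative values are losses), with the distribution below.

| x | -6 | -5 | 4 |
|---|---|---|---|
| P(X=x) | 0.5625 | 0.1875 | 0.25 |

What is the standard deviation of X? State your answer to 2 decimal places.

4.24

E[X] = (-6)(0.5625) + (-5)(0.1875) + (4)(0.25) = -3.3125
E[X²] = (-6)²(0.5625) + (-5)²(0.1875) + (4)²(0.25) = 28.9375
Var(X) = E[X²] − (E[X])² = 28.9375 − (-3.3125)² = 17.96484375
SD(X) = √17.96484375 ≈ 4.24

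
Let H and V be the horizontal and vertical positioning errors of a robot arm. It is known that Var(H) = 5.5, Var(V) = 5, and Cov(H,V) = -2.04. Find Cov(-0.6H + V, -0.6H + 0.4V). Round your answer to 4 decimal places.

5.6936

Cov(-0.6H + V, -0.6H + 0.4V) = (-0.6)(-0.6)Var(H) + (1)(0.4)Var(V) + [(-0.6)(0.4) + (1)(-0.6)]Cov(H,V)
= 0.36·5.5 + 0.4·5 + -0.84·-2.04 = 5.6936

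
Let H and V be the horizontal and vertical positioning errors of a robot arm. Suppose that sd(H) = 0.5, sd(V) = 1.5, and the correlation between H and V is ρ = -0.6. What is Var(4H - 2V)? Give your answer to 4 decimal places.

20.2000

Var(H) = (0.5)² = 0.25;  Var(V) = (1.5)² = 2.25
Cov(H,V) = ρ·sd(H)·sd(V) = -0.6·0.5·1.5 = -0.45
Var(4H - 2V) = (4)²·Var(H) + (-2)²·Var(V) + 2·(4)·(-2)·Cov(H,V)
= 16·0.25 + 4·2.25 + -16·-0.45 = 20.2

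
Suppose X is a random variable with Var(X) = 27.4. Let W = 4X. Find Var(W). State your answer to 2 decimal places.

Var(4X) = (4)²·Var(X) = 16·27.4 = 438.4

438.40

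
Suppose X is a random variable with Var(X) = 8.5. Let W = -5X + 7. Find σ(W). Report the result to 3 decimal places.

Var(-5X + 7) = (-5)²·8.5 = 212.5
σ(W) = √212.5 ≈ 14.577

14.577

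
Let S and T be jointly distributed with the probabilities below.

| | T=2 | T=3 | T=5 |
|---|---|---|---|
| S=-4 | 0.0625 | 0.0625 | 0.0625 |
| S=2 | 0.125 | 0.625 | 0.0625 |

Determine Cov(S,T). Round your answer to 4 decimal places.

E[S] = 0.875,  E[T] = 3.0625
E[ST] = 2.375
Cov(S,T) = E[ST] − E[S]E[T] = 2.375 − (0.875)(3.0625) = -0.3046875

-0.3047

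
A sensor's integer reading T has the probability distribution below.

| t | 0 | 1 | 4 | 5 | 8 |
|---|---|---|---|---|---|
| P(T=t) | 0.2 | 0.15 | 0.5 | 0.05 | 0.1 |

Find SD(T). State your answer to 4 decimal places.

2.3580

E[T] = (0)(0.2) + (1)(0.15) + (4)(0.5) + (5)(0.05) + (8)(0.1) = 3.2
E[T²] = (0)²(0.2) + (1)²(0.15) + (4)²(0.5) + (5)²(0.05) + (8)²(0.1) = 15.8
Var(T) = E[T²] − (E[T])² = 15.8 − (3.2)² = 5.56
SD(T) = √5.56 ≈ 2.3580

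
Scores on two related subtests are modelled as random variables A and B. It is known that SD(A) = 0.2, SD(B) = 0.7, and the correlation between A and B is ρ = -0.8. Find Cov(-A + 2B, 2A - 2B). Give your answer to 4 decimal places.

Var(A) = (0.2)² = 0.04;  Var(B) = (0.7)² = 0.49
Cov(A,B) = ρ·SD(A)·SD(B) = -0.8·0.2·0.7 = -0.112
Cov(-A + 2B, 2A - 2B) = (-1)(2)Var(A) + (2)(-2)Var(B) + [(-1)(-2) + (2)(2)]Cov(A,B)
= -2·0.04 + -4·0.49 + 6·-0.112 = -2.712

-2.7120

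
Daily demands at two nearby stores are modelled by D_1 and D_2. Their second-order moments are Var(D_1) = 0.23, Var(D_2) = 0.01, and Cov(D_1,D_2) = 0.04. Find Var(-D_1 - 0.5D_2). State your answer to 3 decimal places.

Var(-D_1 - 0.5D_2) = (-1)²·Var(D_1) + (-0.5)²·Var(D_2) + 2·(-1)·(-0.5)·Cov(D_1,D_2)
= 1·0.23 + 0.25·0.01 + 1·0.04 = 0.2725

0.273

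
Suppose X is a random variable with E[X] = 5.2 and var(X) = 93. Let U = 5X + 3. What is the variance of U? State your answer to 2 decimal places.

var(5X + 3) = (5)²·var(X) = 25·93 = 2325

2325.00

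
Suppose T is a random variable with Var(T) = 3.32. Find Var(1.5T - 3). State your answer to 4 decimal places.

7.4700

Var(1.5T - 3) = (1.5)²·Var(T) = 2.25·3.32 = 7.47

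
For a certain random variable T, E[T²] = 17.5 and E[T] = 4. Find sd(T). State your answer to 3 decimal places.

var(T) = 17.5 − (4)² = 1.5
sd(T) = √1.5 ≈ 1.225

1.225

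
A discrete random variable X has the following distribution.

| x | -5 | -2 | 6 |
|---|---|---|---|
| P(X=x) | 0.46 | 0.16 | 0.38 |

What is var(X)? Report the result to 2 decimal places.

25.70

E[X] = (-5)(0.46) + (-2)(0.16) + (6)(0.38) = -0.34
E[X²] = (-5)²(0.46) + (-2)²(0.16) + (6)²(0.38) = 25.82
var(X) = E[X²] − (E[X])² = 25.82 − (-0.34)² = 25.7044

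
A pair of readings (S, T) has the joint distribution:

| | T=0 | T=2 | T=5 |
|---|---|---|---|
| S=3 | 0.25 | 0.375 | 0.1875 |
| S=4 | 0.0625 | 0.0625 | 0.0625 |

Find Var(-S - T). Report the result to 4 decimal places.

3.7148

E[S] = 3.1875,  E[T] = 2.125,  E[ST] = 6.8125
Var(S) = 10.3125 − (3.1875)² = 0.15234375;  Var(T) = 8 − (2.125)² = 3.484375
Cov(S,T) = 6.8125 − (3.1875)(2.125) = 0.0390625
Var(-S - T) = (-1)²·0.15234375 + (-1)²·3.484375 + 2·(-1)·(-1)·0.0390625 = 3.71484375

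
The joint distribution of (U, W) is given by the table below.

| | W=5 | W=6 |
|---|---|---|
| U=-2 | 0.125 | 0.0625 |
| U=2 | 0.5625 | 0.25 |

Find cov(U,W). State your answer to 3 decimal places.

E[U] = 1.25,  E[W] = 5.3125
E[UW] = 6.625
cov(U,W) = E[UW] − E[U]E[W] = 6.625 − (1.25)(5.3125) = -0.015625

-0.016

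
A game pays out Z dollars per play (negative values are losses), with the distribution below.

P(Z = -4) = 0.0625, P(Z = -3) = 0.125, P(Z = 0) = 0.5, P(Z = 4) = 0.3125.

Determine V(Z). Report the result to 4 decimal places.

6.7344

E[Z] = (-4)(0.0625) + (-3)(0.125) + (0)(0.5) + (4)(0.3125) = 0.625
E[Z²] = (-4)²(0.0625) + (-3)²(0.125) + (0)²(0.5) + (4)²(0.3125) = 7.125
V(Z) = E[Z²] − (E[Z])² = 7.125 − (0.625)² = 6.734375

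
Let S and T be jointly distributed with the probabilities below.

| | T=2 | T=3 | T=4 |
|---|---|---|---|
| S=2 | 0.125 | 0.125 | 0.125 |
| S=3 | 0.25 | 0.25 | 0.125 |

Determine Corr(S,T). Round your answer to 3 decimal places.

-0.124

E[S] = 2.625,  E[T] = 2.875
E[ST] = 7.5
Cov(S,T) = E[ST] − E[S]E[T] = 7.5 − (2.625)(2.875) = -0.046875
var(S) = 0.234375,  var(T) = 0.609375
ρ = -0.046875 / √(0.234375·0.609375) ≈ -0.124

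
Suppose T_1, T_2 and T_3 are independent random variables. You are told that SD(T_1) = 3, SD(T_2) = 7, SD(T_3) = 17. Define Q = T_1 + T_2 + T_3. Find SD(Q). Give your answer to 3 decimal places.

V(T_1) = 9, V(T_2) = 49, V(T_3) = 289
By independence, V(Q) = (1)²V(T_1) + (1)²V(T_2) + (1)²V(T_3)
= (1)²·9 + (1)²·49 + (1)²·289 = 347
SD(Q) = √347 ≈ 18.628

18.628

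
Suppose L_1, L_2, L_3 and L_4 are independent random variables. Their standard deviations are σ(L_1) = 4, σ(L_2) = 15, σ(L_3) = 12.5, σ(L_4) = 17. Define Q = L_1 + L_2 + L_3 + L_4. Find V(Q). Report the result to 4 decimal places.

686.2500

V(L_1) = 16, V(L_2) = 225, V(L_3) = 156.25, V(L_4) = 289
By independence, V(Q) = (1)²V(L_1) + (1)²V(L_2) + (1)²V(L_3) + (1)²V(L_4)
= (1)²·16 + (1)²·225 + (1)²·156.25 + (1)²·289 = 686.25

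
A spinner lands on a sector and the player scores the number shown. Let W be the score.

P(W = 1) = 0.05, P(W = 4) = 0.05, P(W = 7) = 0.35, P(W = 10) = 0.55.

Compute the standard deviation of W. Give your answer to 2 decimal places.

E[W] = (1)(0.05) + (4)(0.05) + (7)(0.35) + (10)(0.55) = 8.2
E[W²] = (1)²(0.05) + (4)²(0.05) + (7)²(0.35) + (10)²(0.55) = 73
var(W) = E[W²] − (E[W])² = 73 − (8.2)² = 5.76
σ(W) = √5.76 ≈ 2.40

2.40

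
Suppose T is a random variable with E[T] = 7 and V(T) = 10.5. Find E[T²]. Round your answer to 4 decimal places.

E[T²] = V(T) + (E[T])² = 10.5 + (7)² = 59.5

59.5000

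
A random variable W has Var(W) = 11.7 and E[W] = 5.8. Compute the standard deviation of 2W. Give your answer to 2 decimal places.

Var(2W) = (2)²·11.7 = 46.8
σ(2W) = √46.8 ≈ 6.84

6.84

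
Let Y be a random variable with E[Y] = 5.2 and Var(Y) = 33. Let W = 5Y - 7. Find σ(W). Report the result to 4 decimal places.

Var(5Y - 7) = (5)²·33 = 825
σ(W) = √825 ≈ 28.7228

28.7228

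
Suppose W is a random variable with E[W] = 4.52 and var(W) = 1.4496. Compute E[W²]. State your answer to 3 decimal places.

21.880

E[W²] = var(W) + (E[W])² = 1.4496 + (4.52)² = 21.88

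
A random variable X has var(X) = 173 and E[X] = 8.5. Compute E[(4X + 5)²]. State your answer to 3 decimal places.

4289.000

E[4X + 5] = 4·8.5 + 5 = 39
var(4X + 5) = (4)²·173 = 2768
E[(4X + 5)²] = var((4X + 5)) + (E[(4X + 5)])² = 2768 + (39)² = 4289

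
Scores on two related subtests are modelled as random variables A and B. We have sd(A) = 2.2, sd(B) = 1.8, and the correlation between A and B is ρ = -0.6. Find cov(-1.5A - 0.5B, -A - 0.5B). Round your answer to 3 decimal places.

V(A) = (2.2)² = 4.84;  V(B) = (1.8)² = 3.24
cov(A,B) = ρ·sd(A)·sd(B) = -0.6·2.2·1.8 = -2.376
cov(-1.5A - 0.5B, -A - 0.5B) = (-1.5)(-1)V(A) + (-0.5)(-0.5)V(B) + [(-1.5)(-0.5) + (-0.5)(-1)]cov(A,B)
= 1.5·4.84 + 0.25·3.24 + 1.25·-2.376 = 5.1

5.100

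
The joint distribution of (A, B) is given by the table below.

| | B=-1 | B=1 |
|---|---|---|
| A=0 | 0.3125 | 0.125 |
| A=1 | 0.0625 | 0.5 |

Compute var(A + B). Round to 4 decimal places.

E[A] = 0.5625,  E[B] = 0.25,  E[AB] = 0.4375
var(A) = 0.5625 − (0.5625)² = 0.24609375;  var(B) = 1 − (0.25)² = 0.9375
Cov(A,B) = 0.4375 − (0.5625)(0.25) = 0.296875
var(A + B) = (1)²·0.24609375 + (1)²·0.9375 + 2·(1)·(1)·0.296875 = 1.77734375

1.7773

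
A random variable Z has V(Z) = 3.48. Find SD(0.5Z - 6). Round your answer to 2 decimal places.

0.93

V(0.5Z - 6) = (0.5)²·3.48 = 0.87
SD(0.5Z - 6) = √0.87 ≈ 0.93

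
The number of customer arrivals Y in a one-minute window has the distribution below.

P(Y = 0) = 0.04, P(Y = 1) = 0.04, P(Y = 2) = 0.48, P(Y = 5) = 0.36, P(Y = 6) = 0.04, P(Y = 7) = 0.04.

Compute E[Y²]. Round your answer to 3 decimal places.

E[Y²] = (0)²(0.04) + (1)²(0.04) + (2)²(0.48) + (5)²(0.36) + (6)²(0.04) + (7)²(0.04) = 14.36

14.360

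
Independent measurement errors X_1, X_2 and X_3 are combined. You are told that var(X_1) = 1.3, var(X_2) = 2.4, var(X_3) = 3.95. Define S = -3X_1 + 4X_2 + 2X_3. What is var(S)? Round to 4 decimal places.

By independence, var(S) = (-3)²var(X_1) + (4)²var(X_2) + (2)²var(X_3)
= (-3)²·1.3 + (4)²·2.4 + (2)²·3.95 = 65.9

65.9000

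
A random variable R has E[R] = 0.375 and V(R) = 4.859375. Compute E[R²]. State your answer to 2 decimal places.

E[R²] = V(R) + (E[R])² = 4.859375 + (0.375)² = 5

5.00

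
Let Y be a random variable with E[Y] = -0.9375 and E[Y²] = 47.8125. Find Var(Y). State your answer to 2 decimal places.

Var(Y) = 47.8125 − (-0.9375)² = 46.93359375

46.93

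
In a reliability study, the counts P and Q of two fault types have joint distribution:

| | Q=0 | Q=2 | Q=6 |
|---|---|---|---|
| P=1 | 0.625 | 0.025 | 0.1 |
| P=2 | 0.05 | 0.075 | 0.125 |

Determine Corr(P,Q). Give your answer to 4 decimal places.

0.4793

E[P] = 1.25,  E[Q] = 1.55
E[PQ] = 2.45
Cov(P,Q) = E[PQ] − E[P]E[Q] = 2.45 − (1.25)(1.55) = 0.5125
V(P) = 0.1875,  V(Q) = 6.0975
ρ = 0.5125 / √(0.1875·6.0975) ≈ 0.4793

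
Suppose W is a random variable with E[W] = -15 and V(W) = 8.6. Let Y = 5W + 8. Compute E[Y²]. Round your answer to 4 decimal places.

4704.0000

E[5W + 8] = 5·-15 + 8 = -67
V(5W + 8) = (5)²·8.6 = 215
E[Y²] = V(Y) + (E[Y])² = 215 + (-67)² = 4704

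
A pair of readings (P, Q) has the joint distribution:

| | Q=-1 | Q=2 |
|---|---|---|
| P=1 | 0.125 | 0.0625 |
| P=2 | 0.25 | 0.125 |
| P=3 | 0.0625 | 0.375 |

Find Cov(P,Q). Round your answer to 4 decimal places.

0.5156

E[P] = 2.25,  E[Q] = 0.6875
E[PQ] = 2.0625
Cov(P,Q) = E[PQ] − E[P]E[Q] = 2.0625 − (2.25)(0.6875) = 0.515625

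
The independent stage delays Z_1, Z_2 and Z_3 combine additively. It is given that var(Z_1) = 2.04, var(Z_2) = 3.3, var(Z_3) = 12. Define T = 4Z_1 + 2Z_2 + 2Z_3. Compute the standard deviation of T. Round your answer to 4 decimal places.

9.6871

By independence, var(T) = (4)²var(Z_1) + (2)²var(Z_2) + (2)²var(Z_3)
= (4)²·2.04 + (2)²·3.3 + (2)²·12 = 93.84
SD(T) = √93.84 ≈ 9.6871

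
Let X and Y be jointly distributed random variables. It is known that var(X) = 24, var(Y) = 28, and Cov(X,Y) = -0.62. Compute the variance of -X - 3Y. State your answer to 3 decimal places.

272.280

var(-X - 3Y) = (-1)²·var(X) + (-3)²·var(Y) + 2·(-1)·(-3)·Cov(X,Y)
= 1·24 + 9·28 + 6·-0.62 = 272.28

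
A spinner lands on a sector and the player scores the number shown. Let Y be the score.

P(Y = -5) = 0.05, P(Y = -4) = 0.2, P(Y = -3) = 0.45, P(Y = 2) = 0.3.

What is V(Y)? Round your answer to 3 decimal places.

6.460

E[Y] = (-5)(0.05) + (-4)(0.2) + (-3)(0.45) + (2)(0.3) = -1.8
E[Y²] = (-5)²(0.05) + (-4)²(0.2) + (-3)²(0.45) + (2)²(0.3) = 9.7
V(Y) = E[Y²] − (E[Y])² = 9.7 − (-1.8)² = 6.46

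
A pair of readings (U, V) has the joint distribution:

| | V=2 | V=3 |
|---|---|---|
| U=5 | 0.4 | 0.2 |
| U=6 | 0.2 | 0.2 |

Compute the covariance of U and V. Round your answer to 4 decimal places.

0.0400

E[U] = 5.4,  E[V] = 2.4
E[UV] = 13
cov(U,V) = E[UV] − E[U]E[V] = 13 − (5.4)(2.4) = 0.04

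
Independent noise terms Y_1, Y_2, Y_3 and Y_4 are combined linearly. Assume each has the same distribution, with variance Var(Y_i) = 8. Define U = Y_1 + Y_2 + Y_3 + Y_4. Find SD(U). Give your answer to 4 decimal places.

5.6569

By independence, Var(U) = (1)²Var(Y_1) + (1)²Var(Y_2) + (1)²Var(Y_3) + (1)²Var(Y_4)
= (1)²·8 + (1)²·8 + (1)²·8 + (1)²·8 = 32
SD(U) = √32 ≈ 5.6569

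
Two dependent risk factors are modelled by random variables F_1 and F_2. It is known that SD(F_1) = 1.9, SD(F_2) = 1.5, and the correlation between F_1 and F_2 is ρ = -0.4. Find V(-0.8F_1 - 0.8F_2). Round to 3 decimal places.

V(F_1) = (1.9)² = 3.61;  V(F_2) = (1.5)² = 2.25
Cov(F_1,F_2) = ρ·SD(F_1)·SD(F_2) = -0.4·1.9·1.5 = -1.14
V(-0.8F_1 - 0.8F_2) = (-0.8)²·V(F_1) + (-0.8)²·V(F_2) + 2·(-0.8)·(-0.8)·Cov(F_1,F_2)
= 0.64·3.61 + 0.64·2.25 + 1.28·-1.14 = 2.2912

2.291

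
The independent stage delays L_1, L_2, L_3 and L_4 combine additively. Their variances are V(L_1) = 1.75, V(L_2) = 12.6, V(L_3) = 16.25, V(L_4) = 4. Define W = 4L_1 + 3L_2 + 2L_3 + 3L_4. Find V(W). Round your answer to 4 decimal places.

242.4000

By independence, V(W) = (4)²V(L_1) + (3)²V(L_2) + (2)²V(L_3) + (3)²V(L_4)
= (4)²·1.75 + (3)²·12.6 + (2)²·16.25 + (3)²·4 = 242.4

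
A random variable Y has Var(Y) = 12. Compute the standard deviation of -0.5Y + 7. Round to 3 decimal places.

1.732

Var(-0.5Y + 7) = (-0.5)²·12 = 3
sd(-0.5Y + 7) = √3 ≈ 1.732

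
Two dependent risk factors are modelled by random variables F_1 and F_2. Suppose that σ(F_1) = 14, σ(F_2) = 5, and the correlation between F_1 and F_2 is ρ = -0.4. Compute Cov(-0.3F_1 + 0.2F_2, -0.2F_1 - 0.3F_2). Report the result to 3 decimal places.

V(F_1) = (14)² = 196;  V(F_2) = (5)² = 25
Cov(F_1,F_2) = ρ·σ(F_1)·σ(F_2) = -0.4·14·5 = -28
Cov(-0.3F_1 + 0.2F_2, -0.2F_1 - 0.3F_2) = (-0.3)(-0.2)V(F_1) + (0.2)(-0.3)V(F_2) + [(-0.3)(-0.3) + (0.2)(-0.2)]Cov(F_1,F_2)
= 0.06·196 + -0.06·25 + 0.05·-28 = 8.86

8.860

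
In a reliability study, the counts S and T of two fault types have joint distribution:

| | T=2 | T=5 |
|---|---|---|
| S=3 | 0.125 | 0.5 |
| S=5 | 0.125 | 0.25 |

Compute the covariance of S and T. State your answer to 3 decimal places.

-0.188

E[S] = 3.75,  E[T] = 4.25
E[ST] = 15.75
cov(S,T) = E[ST] − E[S]E[T] = 15.75 − (3.75)(4.25) = -0.1875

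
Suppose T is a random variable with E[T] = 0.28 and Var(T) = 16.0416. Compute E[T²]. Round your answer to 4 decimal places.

16.1200

E[T²] = Var(T) + (E[T])² = 16.0416 + (0.28)² = 16.12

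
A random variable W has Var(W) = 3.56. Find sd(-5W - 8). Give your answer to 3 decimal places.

Var(-5W - 8) = (-5)²·3.56 = 89
sd(-5W - 8) = √89 ≈ 9.434

9.434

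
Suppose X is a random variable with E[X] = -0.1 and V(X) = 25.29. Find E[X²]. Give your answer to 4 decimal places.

25.3000

E[X²] = V(X) + (E[X])² = 25.29 + (-0.1)² = 25.3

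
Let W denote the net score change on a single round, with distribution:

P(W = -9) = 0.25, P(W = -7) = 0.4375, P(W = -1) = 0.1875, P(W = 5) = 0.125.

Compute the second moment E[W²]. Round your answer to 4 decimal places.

45.0000

E[W²] = (-9)²(0.25) + (-7)²(0.4375) + (-1)²(0.1875) + (5)²(0.125) = 45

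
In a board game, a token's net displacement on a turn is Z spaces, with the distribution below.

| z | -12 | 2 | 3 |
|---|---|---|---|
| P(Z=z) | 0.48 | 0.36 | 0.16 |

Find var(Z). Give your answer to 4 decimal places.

E[Z] = (-12)(0.48) + (2)(0.36) + (3)(0.16) = -4.56
E[Z²] = (-12)²(0.48) + (2)²(0.36) + (3)²(0.16) = 72
var(Z) = E[Z²] − (E[Z])² = 72 − (-4.56)² = 51.2064

51.2064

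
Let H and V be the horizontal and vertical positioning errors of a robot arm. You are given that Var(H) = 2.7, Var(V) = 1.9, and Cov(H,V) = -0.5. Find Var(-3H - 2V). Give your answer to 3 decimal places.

25.900

Var(-3H - 2V) = (-3)²·Var(H) + (-2)²·Var(V) + 2·(-3)·(-2)·Cov(H,V)
= 9·2.7 + 4·1.9 + 12·-0.5 = 25.9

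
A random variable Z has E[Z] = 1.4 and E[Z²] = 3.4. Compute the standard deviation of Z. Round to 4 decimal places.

1.2000

Var(Z) = 3.4 − (1.4)² = 1.44
SD(Z) = √1.44 ≈ 1.2000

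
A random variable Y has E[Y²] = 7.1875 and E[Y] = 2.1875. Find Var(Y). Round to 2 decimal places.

2.40

Var(Y) = 7.1875 − (2.1875)² = 2.40234375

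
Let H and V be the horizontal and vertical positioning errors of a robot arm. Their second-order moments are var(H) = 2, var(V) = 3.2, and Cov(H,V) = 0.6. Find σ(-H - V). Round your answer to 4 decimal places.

var(-H - V) = (-1)²·var(H) + (-1)²·var(V) + 2·(-1)·(-1)·Cov(H,V)
= 1·2 + 1·3.2 + 2·0.6 = 6.4
σ(-H - V) = √6.4 ≈ 2.5298

2.5298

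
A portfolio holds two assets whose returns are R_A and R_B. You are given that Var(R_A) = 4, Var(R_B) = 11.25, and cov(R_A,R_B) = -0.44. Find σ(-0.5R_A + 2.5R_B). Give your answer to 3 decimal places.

8.510

Var(-0.5R_A + 2.5R_B) = (-0.5)²·Var(R_A) + (2.5)²·Var(R_B) + 2·(-0.5)·(2.5)·cov(R_A,R_B)
= 0.25·4 + 6.25·11.25 + -2.5·-0.44 = 72.4125
σ(-0.5R_A + 2.5R_B) = √72.4125 ≈ 8.510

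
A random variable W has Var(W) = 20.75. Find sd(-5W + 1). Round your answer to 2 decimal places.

22.78

Var(-5W + 1) = (-5)²·20.75 = 518.75
sd(-5W + 1) = √518.75 ≈ 22.78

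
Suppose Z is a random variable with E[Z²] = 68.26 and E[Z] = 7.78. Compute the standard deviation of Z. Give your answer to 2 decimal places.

var(Z) = 68.26 − (7.78)² = 7.7316
sd(Z) = √7.7316 ≈ 2.78

2.78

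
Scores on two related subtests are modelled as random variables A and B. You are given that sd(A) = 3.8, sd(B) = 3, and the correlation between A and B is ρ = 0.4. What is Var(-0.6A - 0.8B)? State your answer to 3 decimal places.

15.336

Var(A) = (3.8)² = 14.44;  Var(B) = (3)² = 9
Cov(A,B) = ρ·sd(A)·sd(B) = 0.4·3.8·3 = 4.56
Var(-0.6A - 0.8B) = (-0.6)²·Var(A) + (-0.8)²·Var(B) + 2·(-0.6)·(-0.8)·Cov(A,B)
= 0.36·14.44 + 0.64·9 + 0.96·4.56 = 15.336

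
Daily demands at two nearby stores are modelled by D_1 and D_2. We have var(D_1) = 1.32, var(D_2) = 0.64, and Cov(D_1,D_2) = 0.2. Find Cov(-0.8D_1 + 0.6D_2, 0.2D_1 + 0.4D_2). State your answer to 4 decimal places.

Cov(-0.8D_1 + 0.6D_2, 0.2D_1 + 0.4D_2) = (-0.8)(0.2)var(D_1) + (0.6)(0.4)var(D_2) + [(-0.8)(0.4) + (0.6)(0.2)]Cov(D_1,D_2)
= -0.16·1.32 + 0.24·0.64 + -0.2·0.2 = -0.0976

-0.0976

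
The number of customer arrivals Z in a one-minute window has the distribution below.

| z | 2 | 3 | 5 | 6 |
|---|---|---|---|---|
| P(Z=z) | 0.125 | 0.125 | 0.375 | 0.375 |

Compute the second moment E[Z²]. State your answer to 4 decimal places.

E[Z²] = (2)²(0.125) + (3)²(0.125) + (5)²(0.375) + (6)²(0.375) = 24.5

24.5000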